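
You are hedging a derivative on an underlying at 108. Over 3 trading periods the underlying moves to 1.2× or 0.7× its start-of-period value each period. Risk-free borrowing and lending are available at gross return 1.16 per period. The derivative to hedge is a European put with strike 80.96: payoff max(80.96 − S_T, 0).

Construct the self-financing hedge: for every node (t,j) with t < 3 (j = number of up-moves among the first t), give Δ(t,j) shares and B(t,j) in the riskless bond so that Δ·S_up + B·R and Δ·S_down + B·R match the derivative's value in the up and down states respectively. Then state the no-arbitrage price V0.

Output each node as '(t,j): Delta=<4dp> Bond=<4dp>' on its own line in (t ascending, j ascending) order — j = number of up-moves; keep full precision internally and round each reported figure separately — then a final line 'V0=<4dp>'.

(0,0): Delta=-0.0377 Bond=4.2828
(1,0): Delta=-0.4145 Bond=33.4569
(1,1): Delta=-0.0186 Bond=2.4907
(2,0): Delta=-1.0000 Bond=69.7931
(2,1): Delta=-0.3848 Bond=36.1159
(2,2): Delta=0.0000 Bond=0.0000
V0=0.2119

The replicating-portfolio and risk-neutral prices coincide; use p* = (1.16−0.7)/(1.2−0.7) = 0.9200 for the latter.
At expiry t=3: V(3,0)=43.9160, V(3,1)=17.4560, V(3,2)=0.0000, V(3,3)=0.0000
(2,0): S=52.9200. Δ = (V_up−V_dn)/(S_up−S_dn) = (17.4560−43.9160)/(63.5040−37.0440) = -1.0000. V = [p*·17.4560 + (1−p*)·43.9160]/1.16 = 16.8731. B = V − Δ·S = 69.7931.
(2,1): S=90.7200. Δ = (V_up−V_dn)/(S_up−S_dn) = (0.0000−17.4560)/(108.8640−63.5040) = -0.3848. V = [p*·0.0000 + (1−p*)·17.4560]/1.16 = 1.2039. B = V − Δ·S = 36.1159.
(2,2): S=155.5200. Δ = (V_up−V_dn)/(S_up−S_dn) = (0.0000−0.0000)/(186.6240−108.8640) = 0.0000. V = [p*·0.0000 + (1−p*)·0.0000]/1.16 = 0.0000. B = V − Δ·S = 0.0000.
(1,0): S=75.6000. Δ = (V_up−V_dn)/(S_up−S_dn) = (1.2039−16.8731)/(90.7200−52.9200) = -0.4145. V = [p*·1.2039 + (1−p*)·16.8731]/1.16 = 2.1184. B = V − Δ·S = 33.4569.
(1,1): S=129.6000. Δ = (V_up−V_dn)/(S_up−S_dn) = (0.0000−1.2039)/(155.5200−90.7200) = -0.0186. V = [p*·0.0000 + (1−p*)·1.2039]/1.16 = 0.0830. B = V − Δ·S = 2.4907.
(0,0): S=108.0000. Δ = (V_up−V_dn)/(S_up−S_dn) = (0.0830−2.1184)/(129.6000−75.6000) = -0.0377. V = [p*·0.0830 + (1−p*)·2.1184]/1.16 = 0.2119. B = V − Δ·S = 4.2828.
Self-financing check: at every node Δ·S+B equals the discounted successor values.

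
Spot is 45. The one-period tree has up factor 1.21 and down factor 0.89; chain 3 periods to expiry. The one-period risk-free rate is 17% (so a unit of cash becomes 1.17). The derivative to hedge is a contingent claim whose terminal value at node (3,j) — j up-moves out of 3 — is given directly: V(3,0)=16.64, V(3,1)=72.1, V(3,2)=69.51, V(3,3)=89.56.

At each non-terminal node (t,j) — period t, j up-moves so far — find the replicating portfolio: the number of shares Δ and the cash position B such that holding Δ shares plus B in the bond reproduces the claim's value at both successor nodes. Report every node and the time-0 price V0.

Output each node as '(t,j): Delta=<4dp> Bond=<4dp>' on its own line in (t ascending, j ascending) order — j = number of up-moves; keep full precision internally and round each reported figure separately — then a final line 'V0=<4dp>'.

(0,0): Delta=0.7940 Bond=16.0599
(1,0): Delta=0.3112 Bond=38.1251
(1,1): Delta=0.8447 Bond=16.0279
(2,0): Delta=4.8623 Bond=-117.6138
(2,1): Delta=-0.1670 Bond=67.7807
(2,2): Delta=0.9510 Bond=11.7487
V0=51.7884

Under the risk-neutral measure, an up-move has probability p* = (R−d)/(u−d) = 0.8750 and values discount at R = 1.17.
Terminal payoffs: V(3,0)=16.6400, V(3,1)=72.1000, V(3,2)=69.5100, V(3,3)=89.5600
(2,0): S=35.6445. Δ = (V_up−V_dn)/(S_up−S_dn) = (72.1000−16.6400)/(43.1298−31.7236) = 4.8623. V = [p*·72.1000 + (1−p*)·16.6400]/1.17 = 55.6987. B = V − Δ·S = -117.6138.
(2,1): S=48.4605. Δ = (V_up−V_dn)/(S_up−S_dn) = (69.5100−72.1000)/(58.6372−43.1298) = -0.1670. V = [p*·69.5100 + (1−p*)·72.1000]/1.17 = 59.6870. B = V − Δ·S = 67.7807.
(2,2): S=65.8845. Δ = (V_up−V_dn)/(S_up−S_dn) = (89.5600−69.5100)/(79.7202−58.6372) = 0.9510. V = [p*·89.5600 + (1−p*)·69.5100]/1.17 = 74.4049. B = V − Δ·S = 11.7487.
(1,0): S=40.0500. Δ = (V_up−V_dn)/(S_up−S_dn) = (59.6870−55.6987)/(48.4605−35.6445) = 0.3112. V = [p*·59.6870 + (1−p*)·55.6987]/1.17 = 50.5884. B = V − Δ·S = 38.1251.
(1,1): S=54.4500. Δ = (V_up−V_dn)/(S_up−S_dn) = (74.4049−59.6870)/(65.8845−48.4605) = 0.8447. V = [p*·74.4049 + (1−p*)·59.6870]/1.17 = 62.0215. B = V − Δ·S = 16.0279.
(0,0): S=45.0000. Δ = (V_up−V_dn)/(S_up−S_dn) = (62.0215−50.5884)/(54.4500−40.0500) = 0.7940. V = [p*·62.0215 + (1−p*)·50.5884]/1.17 = 51.7884. B = V − Δ·S = 16.0599.
Check: Δ(0,0)·S0 + B(0,0) = 51.7884 = V0.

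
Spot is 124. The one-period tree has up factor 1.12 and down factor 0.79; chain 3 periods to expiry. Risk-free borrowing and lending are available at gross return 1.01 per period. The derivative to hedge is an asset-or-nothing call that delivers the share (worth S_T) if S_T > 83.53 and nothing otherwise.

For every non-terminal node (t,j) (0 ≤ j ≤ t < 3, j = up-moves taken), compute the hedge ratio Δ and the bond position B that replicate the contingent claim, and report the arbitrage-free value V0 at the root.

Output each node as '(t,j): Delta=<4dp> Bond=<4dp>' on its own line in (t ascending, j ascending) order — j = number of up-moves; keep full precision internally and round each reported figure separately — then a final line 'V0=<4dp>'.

(0,0): Delta=1.1627 Bond=-22.3769
(1,0): Delta=1.6242 Bond=-67.8021
(1,1): Delta=1.0000 Bond=0.0000
(2,0): Delta=3.3939 Bond=-205.4403
(2,1): Delta=1.0000 Bond=0.0000
(2,2): Delta=1.0000 Bond=0.0000
V0=121.8023

Since d<R<u, set p* = (R−d)/(u−d) = 0.6667; price each node as the discounted p*-expectation of its children.
Payoff layer (t=3): V(3,0)=0.0000, V(3,1)=86.6750, V(3,2)=122.8810, V(3,3)=174.2111
(2,0): S=77.3884. Δ = (V_up−V_dn)/(S_up−S_dn) = (86.6750−0.0000)/(86.6750−61.1368) = 3.3939. V = [p*·86.6750 + (1−p*)·0.0000]/1.01 = 57.2112. B = V − Δ·S = -205.4403.
(2,1): S=109.7152. Δ = (V_up−V_dn)/(S_up−S_dn) = (122.8810−86.6750)/(122.8810−86.6750) = 1.0000. V = [p*·122.8810 + (1−p*)·86.6750]/1.01 = 109.7152. B = V − Δ·S = 0.0000.
(2,2): S=155.5456. Δ = (V_up−V_dn)/(S_up−S_dn) = (174.2111−122.8810)/(174.2111−122.8810) = 1.0000. V = [p*·174.2111 + (1−p*)·122.8810]/1.01 = 155.5456. B = V − Δ·S = 0.0000.
(1,0): S=97.9600. Δ = (V_up−V_dn)/(S_up−S_dn) = (109.7152−57.2112)/(109.7152−77.3884) = 1.6242. V = [p*·109.7152 + (1−p*)·57.2112]/1.01 = 91.3009. B = V − Δ·S = -67.8021.
(1,1): S=138.8800. Δ = (V_up−V_dn)/(S_up−S_dn) = (155.5456−109.7152)/(155.5456−109.7152) = 1.0000. V = [p*·155.5456 + (1−p*)·109.7152]/1.01 = 138.8800. B = V − Δ·S = 0.0000.
(0,0): S=124.0000. Δ = (V_up−V_dn)/(S_up−S_dn) = (138.8800−91.3009)/(138.8800−97.9600) = 1.1627. V = [p*·138.8800 + (1−p*)·91.3009]/1.01 = 121.8023. B = V − Δ·S = -22.3769.
Each (Δ,B) replicates both successor values, so the strategy is self-financing and V0 is arbitrage-free.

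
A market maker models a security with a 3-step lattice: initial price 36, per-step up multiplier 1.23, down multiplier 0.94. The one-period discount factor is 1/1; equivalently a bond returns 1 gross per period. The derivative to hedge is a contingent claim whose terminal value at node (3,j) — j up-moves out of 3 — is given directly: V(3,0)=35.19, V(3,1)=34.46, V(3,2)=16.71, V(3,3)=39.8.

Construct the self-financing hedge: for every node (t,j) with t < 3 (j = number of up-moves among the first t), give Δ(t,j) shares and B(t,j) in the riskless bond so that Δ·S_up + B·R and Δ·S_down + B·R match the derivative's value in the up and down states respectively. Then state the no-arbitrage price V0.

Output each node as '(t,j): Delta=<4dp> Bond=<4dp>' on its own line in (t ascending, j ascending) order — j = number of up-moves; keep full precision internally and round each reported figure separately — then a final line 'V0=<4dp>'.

(0,0): Delta=-0.5073 Bond=51.3257
(1,0): Delta=-0.4332 Bond=48.8193
(1,1): Delta=-0.7243 Bond=60.9335
(2,0): Delta=-0.0791 Bond=37.5562
(2,1): Delta=-1.4705 Bond=91.9945
(2,2): Delta=1.4619 Bond=-58.1334
V0=33.0636

Risk-neutral probability p* = (R−d)/(u−d) = (1−0.94)/(1.23−0.94) = 0.2069.
At expiry t=3: V(3,0)=35.1900, V(3,1)=34.4600, V(3,2)=16.7100, V(3,3)=39.8000
  t=2,j=0: stock 31.8096 → up 39.1258 (V=34.4600), down 29.9010 (V=35.1900). Price 35.0390; hedge Δ=-0.0791, bond B=37.5562.
  t=2,j=1: stock 41.6232 → up 51.1965 (V=16.7100), down 39.1258 (V=34.4600). Price 30.7876; hedge Δ=-1.4705, bond B=91.9945.
  t=2,j=2: stock 54.4644 → up 66.9912 (V=39.8000), down 51.1965 (V=16.7100). Price 21.4872; hedge Δ=1.4619, bond B=-58.1334.
  t=1,j=0: stock 33.8400 → up 41.6232 (V=30.7876), down 31.8096 (V=35.0390). Price 34.1594; hedge Δ=-0.4332, bond B=48.8193.
  t=1,j=1: stock 44.2800 → up 54.4644 (V=21.4872), down 41.6232 (V=30.7876). Price 28.8634; hedge Δ=-0.7243, bond B=60.9335.
  t=0,j=0: stock 36.0000 → up 44.2800 (V=28.8634), down 33.8400 (V=34.1594). Price 33.0636; hedge Δ=-0.5073, bond B=51.3257.
Root portfolio cost Δ·36+B reproduces V0=33.0636.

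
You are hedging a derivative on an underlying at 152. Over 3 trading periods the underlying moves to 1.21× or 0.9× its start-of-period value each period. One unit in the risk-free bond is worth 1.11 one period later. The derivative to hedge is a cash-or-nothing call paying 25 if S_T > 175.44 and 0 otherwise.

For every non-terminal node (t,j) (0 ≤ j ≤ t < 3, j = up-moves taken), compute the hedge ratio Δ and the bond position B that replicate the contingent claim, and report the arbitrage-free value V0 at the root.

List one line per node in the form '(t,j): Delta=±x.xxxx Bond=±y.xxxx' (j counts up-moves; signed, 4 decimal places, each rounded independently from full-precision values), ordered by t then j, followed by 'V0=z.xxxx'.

Risk-neutral probability p* = (R−d)/(u−d) = (1.11−0.9)/(1.21−0.9) = 0.6774.
Payoff layer (t=3): V(3,0)=0.0000, V(3,1)=0.0000, V(3,2)=25.0000, V(3,3)=25.0000
(2,0): S=123.1200. Δ = (V_up−V_dn)/(S_up−S_dn) = (0.0000−0.0000)/(148.9752−110.8080) = 0.0000. V = [p*·0.0000 + (1−p*)·0.0000]/1.11 = 0.0000. B = V − Δ·S = 0.0000.
(2,1): S=165.5280. Δ = (V_up−V_dn)/(S_up−S_dn) = (25.0000−0.0000)/(200.2889−148.9752) = 0.4872. V = [p*·25.0000 + (1−p*)·0.0000]/1.11 = 15.2572. B = V − Δ·S = -65.3880.
(2,2): S=222.5432. Δ = (V_up−V_dn)/(S_up−S_dn) = (25.0000−25.0000)/(269.2773−200.2889) = 0.0000. V = [p*·25.0000 + (1−p*)·25.0000]/1.11 = 22.5225. B = V − Δ·S = 22.5225.
(1,0): S=136.8000. Δ = (V_up−V_dn)/(S_up−S_dn) = (15.2572−0.0000)/(165.5280−123.1200) = 0.3598. V = [p*·15.2572 + (1−p*)·0.0000]/1.11 = 9.3113. B = V − Δ·S = -39.9055.
(1,1): S=183.9200. Δ = (V_up−V_dn)/(S_up−S_dn) = (22.5225−15.2572)/(222.5432−165.5280) = 0.1274. V = [p*·22.5225 + (1−p*)·15.2572]/1.11 = 18.1792. B = V − Δ·S = -5.2574.
(0,0): S=152.0000. Δ = (V_up−V_dn)/(S_up−S_dn) = (18.1792−9.3113)/(183.9200−136.8000) = 0.1882. V = [p*·18.1792 + (1−p*)·9.3113]/1.11 = 13.8005. B = V − Δ·S = -14.8056.
Self-financing check: at every node Δ·S+B equals the discounted successor values.

(0,0): Delta=0.1882 Bond=-14.8056
(1,0): Delta=0.3598 Bond=-39.9055
(1,1): Delta=0.1274 Bond=-5.2574
(2,0): Delta=0.0000 Bond=0.0000
(2,1): Delta=0.4872 Bond=-65.3880
(2,2): Delta=0.0000 Bond=22.5225
V0=13.8005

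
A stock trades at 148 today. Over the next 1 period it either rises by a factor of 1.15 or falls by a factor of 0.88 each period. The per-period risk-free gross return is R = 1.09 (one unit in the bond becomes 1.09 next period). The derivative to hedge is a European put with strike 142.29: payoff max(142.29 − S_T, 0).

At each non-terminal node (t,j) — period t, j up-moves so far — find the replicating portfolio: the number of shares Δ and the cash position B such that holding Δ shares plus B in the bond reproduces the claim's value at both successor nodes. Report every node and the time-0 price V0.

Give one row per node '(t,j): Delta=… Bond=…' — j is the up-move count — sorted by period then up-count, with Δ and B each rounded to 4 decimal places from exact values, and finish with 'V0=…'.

Under the risk-neutral measure, an up-move has probability p* = (R−d)/(u−d) = 0.7778 and values discount at R = 1.09.
Terminal values V(1,·): V(1,0)=12.0500, V(1,1)=0.0000
  t=0,j=0: stock 148.0000 → up 170.2000 (V=0.0000), down 130.2400 (V=12.0500). Price 2.4567; hedge Δ=-0.3016, bond B=47.0863.
Each (Δ,B) replicates both successor values, so the strategy is self-financing and V0 is arbitrage-free.

(0,0): Delta=-0.3016 Bond=47.0863
V0=2.4567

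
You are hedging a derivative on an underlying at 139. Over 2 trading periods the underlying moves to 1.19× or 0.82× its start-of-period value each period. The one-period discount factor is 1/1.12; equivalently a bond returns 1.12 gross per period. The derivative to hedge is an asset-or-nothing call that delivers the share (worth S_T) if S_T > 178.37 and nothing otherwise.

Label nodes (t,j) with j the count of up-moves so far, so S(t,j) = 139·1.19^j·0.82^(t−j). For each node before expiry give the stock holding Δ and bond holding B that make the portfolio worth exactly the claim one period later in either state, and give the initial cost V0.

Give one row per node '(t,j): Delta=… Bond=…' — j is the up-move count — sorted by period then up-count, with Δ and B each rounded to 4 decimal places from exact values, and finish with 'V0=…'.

The replicating-portfolio and risk-neutral prices coincide; use p* = (1.12−0.82)/(1.19−0.82) = 0.8108 for the latter.
Terminal payoffs: V(2,0)=0.0000, V(2,1)=0.0000, V(2,2)=196.8379
Node (1,0) S=113.9800: V=(p*·0.0000+(1−p*)·0.0000)/1.12=0.0000; Δ=(0.0000−0.0000)/(135.6362−93.4636)=0.0000; B=V−Δ·S=0.0000
Node (1,1) S=165.4100: V=(p*·196.8379+(1−p*)·0.0000)/1.12=142.4985; Δ=(196.8379−0.0000)/(196.8379−135.6362)=3.2162; B=V−Δ·S=-389.4958
Node (0,0) S=139.0000: V=(p*·142.4985+(1−p*)·0.0000)/1.12=103.1601; Δ=(142.4985−0.0000)/(165.4100−113.9800)=2.7707; B=V−Δ·S=-281.9709
Self-financing check: at every node Δ·S+B equals the discounted successor values.

(0,0): Delta=2.7707 Bond=-281.9709
(1,0): Delta=0.0000 Bond=0.0000
(1,1): Delta=3.2162 Bond=-389.4958
V0=103.1601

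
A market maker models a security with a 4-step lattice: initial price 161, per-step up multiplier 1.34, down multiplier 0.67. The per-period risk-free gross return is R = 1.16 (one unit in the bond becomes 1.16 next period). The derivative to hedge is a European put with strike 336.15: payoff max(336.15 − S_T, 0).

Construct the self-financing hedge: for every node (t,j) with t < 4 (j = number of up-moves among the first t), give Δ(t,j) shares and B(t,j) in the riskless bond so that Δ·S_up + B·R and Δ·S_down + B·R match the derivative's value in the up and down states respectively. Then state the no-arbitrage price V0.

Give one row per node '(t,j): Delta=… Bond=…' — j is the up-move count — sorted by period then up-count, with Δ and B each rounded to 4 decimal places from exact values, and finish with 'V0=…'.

Since d<R<u, set p* = (R−d)/(u−d) = 0.7313; price each node as the discounted p*-expectation of its children.
Terminal payoffs: V(4,0)=303.7067, V(4,1)=271.2634, V(4,2)=206.3768, V(4,3)=76.6036, V(4,4)=0.0000
Node (3,0) S=48.4228: V=(p*·271.2634+(1−p*)·303.7067)/1.16=241.3616; Δ=(271.2634−303.7067)/(64.8866−32.4433)=-1.0000; B=V−Δ·S=289.7845
Node (3,1) S=96.8457: V=(p*·206.3768+(1−p*)·271.2634)/1.16=192.9388; Δ=(206.3768−271.2634)/(129.7732−64.8866)=-1.0000; B=V−Δ·S=289.7845
Node (3,2) S=193.6914: V=(p*·76.6036+(1−p*)·206.3768)/1.16=96.0931; Δ=(76.6036−206.3768)/(259.5464−129.7732)=-1.0000; B=V−Δ·S=289.7845
Node (3,3) S=387.3827: V=(p*·0.0000+(1−p*)·76.6036)/1.16=17.7414; Δ=(0.0000−76.6036)/(519.0929−259.5464)=-0.2951; B=V−Δ·S=132.0751
Node (2,0) S=72.2729: V=(p*·192.9388+(1−p*)·241.3616)/1.16=177.5413; Δ=(192.9388−241.3616)/(96.8457−48.4228)=-1.0000; B=V−Δ·S=249.8142
Node (2,1) S=144.5458: V=(p*·96.0931+(1−p*)·192.9388)/1.16=105.2684; Δ=(96.0931−192.9388)/(193.6914−96.8457)=-1.0000; B=V−Δ·S=249.8142
Node (2,2) S=289.0916: V=(p*·17.7414+(1−p*)·96.0931)/1.16=33.4406; Δ=(17.7414−96.0931)/(387.3827−193.6914)=-0.4045; B=V−Δ·S=150.3834
Node (1,0) S=107.8700: V=(p*·105.2684+(1−p*)·177.5413)/1.16=107.4871; Δ=(105.2684−177.5413)/(144.5458−72.2729)=-1.0000; B=V−Δ·S=215.3571
Node (1,1) S=215.7400: V=(p*·33.4406+(1−p*)·105.2684)/1.16=45.4635; Δ=(33.4406−105.2684)/(289.0916−144.5458)=-0.4969; B=V−Δ·S=152.6691
Node (0,0) S=161.0000: V=(p*·45.4635+(1−p*)·107.4871)/1.16=53.5574; Δ=(45.4635−107.4871)/(215.7400−107.8700)=-0.5750; B=V−Δ·S=146.1299
Root portfolio cost Δ·161+B reproduces V0=53.5574.

(0,0): Delta=-0.5750 Bond=146.1299
(1,0): Delta=-1.0000 Bond=215.3571
(1,1): Delta=-0.4969 Bond=152.6691
(2,0): Delta=-1.0000 Bond=249.8142
(2,1): Delta=-1.0000 Bond=249.8142
(2,2): Delta=-0.4045 Bond=150.3834
(3,0): Delta=-1.0000 Bond=289.7845
(3,1): Delta=-1.0000 Bond=289.7845
(3,2): Delta=-1.0000 Bond=289.7845
(3,3): Delta=-0.2951 Bond=132.0751
V0=53.5574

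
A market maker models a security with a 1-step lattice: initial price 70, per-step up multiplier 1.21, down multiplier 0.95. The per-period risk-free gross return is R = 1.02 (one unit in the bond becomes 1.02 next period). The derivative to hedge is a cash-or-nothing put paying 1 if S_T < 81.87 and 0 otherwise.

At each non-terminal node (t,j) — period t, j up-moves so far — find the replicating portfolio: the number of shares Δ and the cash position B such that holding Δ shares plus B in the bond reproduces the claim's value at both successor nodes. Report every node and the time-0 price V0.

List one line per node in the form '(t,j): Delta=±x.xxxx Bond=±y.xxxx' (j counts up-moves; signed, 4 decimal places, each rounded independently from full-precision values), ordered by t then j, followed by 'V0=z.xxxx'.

(0,0): Delta=-0.0549 Bond=4.5626
V0=0.7164

Risk-neutral probability p* = (R−d)/(u−d) = (1.02−0.95)/(1.21−0.95) = 0.2692.
Terminal values V(1,·): V(1,0)=1.0000, V(1,1)=0.0000
  t=0,j=0: stock 70.0000 → up 84.7000 (V=0.0000), down 66.5000 (V=1.0000). Price 0.7164; hedge Δ=-0.0549, bond B=4.5626.
The time-0 hedge costs 0.7164, which is the no-arbitrage price.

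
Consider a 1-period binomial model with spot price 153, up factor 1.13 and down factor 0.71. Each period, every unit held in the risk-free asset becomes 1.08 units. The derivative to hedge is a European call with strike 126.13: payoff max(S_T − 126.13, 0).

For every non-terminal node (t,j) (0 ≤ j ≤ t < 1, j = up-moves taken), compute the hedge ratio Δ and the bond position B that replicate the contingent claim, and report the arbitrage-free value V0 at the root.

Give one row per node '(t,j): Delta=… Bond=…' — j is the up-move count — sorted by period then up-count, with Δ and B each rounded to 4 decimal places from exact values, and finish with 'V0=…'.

Under the risk-neutral measure, an up-move has probability p* = (R−d)/(u−d) = 0.8810 and values discount at R = 1.08.
Payoff layer (t=1): V(1,0)=0.0000, V(1,1)=46.7600
(0,0): S=153.0000. Δ = (V_up−V_dn)/(S_up−S_dn) = (46.7600−0.0000)/(172.8900−108.6300) = 0.7277. V = [p*·46.7600 + (1−p*)·0.0000]/1.08 = 38.1420. B = V − Δ·S = -73.1914.
Self-financing check: at every node Δ·S+B equals the discounted successor values.

(0,0): Delta=0.7277 Bond=-73.1914
V0=38.1420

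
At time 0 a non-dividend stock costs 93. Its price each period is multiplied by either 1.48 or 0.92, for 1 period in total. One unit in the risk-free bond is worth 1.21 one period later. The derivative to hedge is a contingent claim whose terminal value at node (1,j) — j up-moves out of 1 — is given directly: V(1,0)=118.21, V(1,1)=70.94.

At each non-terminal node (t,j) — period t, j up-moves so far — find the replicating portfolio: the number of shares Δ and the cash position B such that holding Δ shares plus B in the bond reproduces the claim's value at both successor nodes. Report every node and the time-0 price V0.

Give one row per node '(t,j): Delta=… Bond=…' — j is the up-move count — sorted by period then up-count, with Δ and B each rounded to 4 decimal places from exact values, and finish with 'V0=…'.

Under the risk-neutral measure, an up-move has probability p* = (R−d)/(u−d) = 0.5179 and values discount at R = 1.21.
Terminal payoffs: V(1,0)=118.2100, V(1,1)=70.9400
  t=0,j=0: stock 93.0000 → up 137.6400 (V=70.9400), down 85.5600 (V=118.2100). Price 77.4635; hedge Δ=-0.9076, bond B=161.8743.
The time-0 hedge costs 77.4635, which is the no-arbitrage price.

(0,0): Delta=-0.9076 Bond=161.8743
V0=77.4635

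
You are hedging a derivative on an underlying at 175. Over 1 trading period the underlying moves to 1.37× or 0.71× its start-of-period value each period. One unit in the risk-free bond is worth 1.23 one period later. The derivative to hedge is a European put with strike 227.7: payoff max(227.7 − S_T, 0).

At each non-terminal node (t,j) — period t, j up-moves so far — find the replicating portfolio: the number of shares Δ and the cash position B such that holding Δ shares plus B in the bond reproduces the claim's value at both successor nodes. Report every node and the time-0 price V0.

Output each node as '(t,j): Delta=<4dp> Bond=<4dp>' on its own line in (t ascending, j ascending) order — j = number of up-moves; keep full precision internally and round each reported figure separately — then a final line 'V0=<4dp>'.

(0,0): Delta=-0.8957 Bond=174.5830
V0=17.8406

No-arbitrage ⇒ martingale measure with p* = (R−d)/(u−d) = 0.7879.
At expiry t=1: V(1,0)=103.4500, V(1,1)=0.0000
  t=0,j=0: stock 175.0000 → up 239.7500 (V=0.0000), down 124.2500 (V=103.4500). Price 17.8406; hedge Δ=-0.8957, bond B=174.5830.
Check: Δ(0,0)·S0 + B(0,0) = 17.8406 = V0.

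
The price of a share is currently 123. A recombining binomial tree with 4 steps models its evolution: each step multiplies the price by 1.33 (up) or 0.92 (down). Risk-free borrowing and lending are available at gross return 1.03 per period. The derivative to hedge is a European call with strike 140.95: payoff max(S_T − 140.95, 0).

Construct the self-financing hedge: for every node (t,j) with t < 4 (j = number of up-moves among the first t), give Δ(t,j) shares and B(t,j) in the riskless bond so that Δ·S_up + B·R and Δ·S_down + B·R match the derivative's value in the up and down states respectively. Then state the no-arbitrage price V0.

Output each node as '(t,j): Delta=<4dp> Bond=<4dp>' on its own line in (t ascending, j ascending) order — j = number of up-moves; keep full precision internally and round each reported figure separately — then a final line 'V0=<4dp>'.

No-arbitrage ⇒ martingale measure with p* = (R−d)/(u−d) = 0.2683.
Terminal payoffs: V(4,0)=0.0000, V(4,1)=0.0000, V(4,2)=43.2052, V(4,3)=125.2744, V(4,4)=243.9179
(3,0): S=95.7786. Δ = (V_up−V_dn)/(S_up−S_dn) = (0.0000−0.0000)/(127.3856−88.1163) = 0.0000. V = [p*·0.0000 + (1−p*)·0.0000]/1.03 = 0.0000. B = V − Δ·S = 0.0000.
(3,1): S=138.4626. Δ = (V_up−V_dn)/(S_up−S_dn) = (43.2052−0.0000)/(184.1552−127.3856) = 0.7611. V = [p*·43.2052 + (1−p*)·0.0000]/1.03 = 11.2540. B = V − Δ·S = -94.1246.
(3,2): S=200.1687. Δ = (V_up−V_dn)/(S_up−S_dn) = (125.2744−43.2052)/(266.2244−184.1552) = 1.0000. V = [p*·125.2744 + (1−p*)·43.2052]/1.03 = 63.3241. B = V − Δ·S = -136.8447.
(3,3): S=289.3744. Δ = (V_up−V_dn)/(S_up−S_dn) = (243.9179−125.2744)/(384.8679−266.2244) = 1.0000. V = [p*·243.9179 + (1−p*)·125.2744]/1.03 = 152.5297. B = V − Δ·S = -136.8447.
(2,0): S=104.1072. Δ = (V_up−V_dn)/(S_up−S_dn) = (11.2540−0.0000)/(138.4626−95.7786) = 0.2637. V = [p*·11.2540 + (1−p*)·0.0000]/1.03 = 2.9314. B = V − Δ·S = -24.5174.
(2,1): S=150.5028. Δ = (V_up−V_dn)/(S_up−S_dn) = (63.3241−11.2540)/(200.1687−138.4626) = 0.8438. V = [p*·63.3241 + (1−p*)·11.2540]/1.03 = 24.4894. B = V − Δ·S = -102.5107.
(2,2): S=217.5747. Δ = (V_up−V_dn)/(S_up−S_dn) = (152.5297−63.3241)/(289.3744−200.1687) = 1.0000. V = [p*·152.5297 + (1−p*)·63.3241]/1.03 = 84.7158. B = V − Δ·S = -132.8589.
(1,0): S=113.1600. Δ = (V_up−V_dn)/(S_up−S_dn) = (24.4894−2.9314)/(150.5028−104.1072) = 0.4647. V = [p*·24.4894 + (1−p*)·2.9314]/1.03 = 8.4614. B = V − Δ·S = -44.1189.
(1,1): S=163.5900. Δ = (V_up−V_dn)/(S_up−S_dn) = (84.7158−24.4894)/(217.5747−150.5028) = 0.8979. V = [p*·84.7158 + (1−p*)·24.4894]/1.03 = 39.4638. B = V − Δ·S = -107.4300.
(0,0): S=123.0000. Δ = (V_up−V_dn)/(S_up−S_dn) = (39.4638−8.4614)/(163.5900−113.1600) = 0.6148. V = [p*·39.4638 + (1−p*)·8.4614]/1.03 = 16.2904. B = V − Δ·S = -59.3250.
The time-0 hedge costs 16.2904, which is the no-arbitrage price.

(0,0): Delta=0.6148 Bond=-59.3250
(1,0): Delta=0.4647 Bond=-44.1189
(1,1): Delta=0.8979 Bond=-107.4300
(2,0): Delta=0.2637 Bond=-24.5174
(2,1): Delta=0.8438 Bond=-102.5107
(2,2): Delta=1.0000 Bond=-132.8589
(3,0): Delta=0.0000 Bond=0.0000
(3,1): Delta=0.7611 Bond=-94.1246
(3,2): Delta=1.0000 Bond=-136.8447
(3,3): Delta=1.0000 Bond=-136.8447
V0=16.2904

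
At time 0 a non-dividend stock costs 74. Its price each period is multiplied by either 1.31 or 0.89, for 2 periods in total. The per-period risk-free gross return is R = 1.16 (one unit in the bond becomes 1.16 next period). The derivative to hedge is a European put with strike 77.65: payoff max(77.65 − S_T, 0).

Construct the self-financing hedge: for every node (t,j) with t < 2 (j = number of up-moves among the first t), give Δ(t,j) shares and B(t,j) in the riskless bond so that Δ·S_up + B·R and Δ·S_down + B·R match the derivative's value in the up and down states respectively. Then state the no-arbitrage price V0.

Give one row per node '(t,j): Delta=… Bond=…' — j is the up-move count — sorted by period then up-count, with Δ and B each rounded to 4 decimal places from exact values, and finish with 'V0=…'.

(0,0): Delta=-0.1886 Bond=15.7577
(1,0): Delta=-0.6881 Bond=51.1809
(1,1): Delta=0.0000 Bond=0.0000
V0=1.8043

Under the risk-neutral measure, an up-move has probability p* = (R−d)/(u−d) = 0.6429 and values discount at R = 1.16.
Payoff layer (t=2): V(2,0)=19.0346, V(2,1)=0.0000, V(2,2)=0.0000
(1,0): S=65.8600. Δ = (V_up−V_dn)/(S_up−S_dn) = (0.0000−19.0346)/(86.2766−58.6154) = -0.6881. V = [p*·0.0000 + (1−p*)·19.0346]/1.16 = 5.8604. B = V − Δ·S = 51.1809.
(1,1): S=96.9400. Δ = (V_up−V_dn)/(S_up−S_dn) = (0.0000−0.0000)/(126.9914−86.2766) = 0.0000. V = [p*·0.0000 + (1−p*)·0.0000]/1.16 = 0.0000. B = V − Δ·S = 0.0000.
(0,0): S=74.0000. Δ = (V_up−V_dn)/(S_up−S_dn) = (0.0000−5.8604)/(96.9400−65.8600) = -0.1886. V = [p*·0.0000 + (1−p*)·5.8604]/1.16 = 1.8043. B = V − Δ·S = 15.7577.
Each (Δ,B) replicates both successor values, so the strategy is self-financing and V0 is arbitrage-free.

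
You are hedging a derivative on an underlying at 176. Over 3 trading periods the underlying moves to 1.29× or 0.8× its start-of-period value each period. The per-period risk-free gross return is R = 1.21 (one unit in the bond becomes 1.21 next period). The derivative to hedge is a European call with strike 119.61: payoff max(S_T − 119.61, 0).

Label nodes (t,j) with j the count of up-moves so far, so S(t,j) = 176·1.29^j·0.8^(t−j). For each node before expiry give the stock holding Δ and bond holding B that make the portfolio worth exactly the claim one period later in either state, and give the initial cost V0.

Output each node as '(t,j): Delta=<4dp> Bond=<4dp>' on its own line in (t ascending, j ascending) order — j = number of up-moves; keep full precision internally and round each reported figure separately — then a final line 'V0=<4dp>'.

The replicating-portfolio and risk-neutral prices coincide; use p* = (1.21−0.8)/(1.29−0.8) = 0.8367 for the latter.
At expiry t=3: V(3,0)=0.0000, V(3,1)=25.6956, V(3,2)=114.6953, V(3,3)=258.2073
(2,0): S=112.6400. Δ = (V_up−V_dn)/(S_up−S_dn) = (25.6956−0.0000)/(145.3056−90.1120) = 0.4656. V = [p*·25.6956 + (1−p*)·0.0000]/1.21 = 17.7689. B = V − Δ·S = -34.6711.
(2,1): S=181.6320. Δ = (V_up−V_dn)/(S_up−S_dn) = (114.6953−25.6956)/(234.3053−145.3056) = 1.0000. V = [p*·114.6953 + (1−p*)·25.6956]/1.21 = 82.7808. B = V − Δ·S = -98.8512.
(2,2): S=292.8816. Δ = (V_up−V_dn)/(S_up−S_dn) = (258.2073−114.6953)/(377.8173−234.3053) = 1.0000. V = [p*·258.2073 + (1−p*)·114.6953]/1.21 = 194.0304. B = V − Δ·S = -98.8512.
(1,0): S=140.8000. Δ = (V_up−V_dn)/(S_up−S_dn) = (82.7808−17.7689)/(181.6320−112.6400) = 0.9423. V = [p*·82.7808 + (1−p*)·17.7689]/1.21 = 59.6418. B = V − Δ·S = -73.0354.
(1,1): S=227.0400. Δ = (V_up−V_dn)/(S_up−S_dn) = (194.0304−82.7808)/(292.8816−181.6320) = 1.0000. V = [p*·194.0304 + (1−p*)·82.7808]/1.21 = 145.3448. B = V − Δ·S = -81.6952.
(0,0): S=176.0000. Δ = (V_up−V_dn)/(S_up−S_dn) = (145.3448−59.6418)/(227.0400−140.8000) = 0.9938. V = [p*·145.3448 + (1−p*)·59.6418]/1.21 = 108.5557. B = V − Δ·S = -66.3483.
Check: Δ(0,0)·S0 + B(0,0) = 108.5557 = V0.

(0,0): Delta=0.9938 Bond=-66.3483
(1,0): Delta=0.9423 Bond=-73.0354
(1,1): Delta=1.0000 Bond=-81.6952
(2,0): Delta=0.4656 Bond=-34.6711
(2,1): Delta=1.0000 Bond=-98.8512
(2,2): Delta=1.0000 Bond=-98.8512
V0=108.5557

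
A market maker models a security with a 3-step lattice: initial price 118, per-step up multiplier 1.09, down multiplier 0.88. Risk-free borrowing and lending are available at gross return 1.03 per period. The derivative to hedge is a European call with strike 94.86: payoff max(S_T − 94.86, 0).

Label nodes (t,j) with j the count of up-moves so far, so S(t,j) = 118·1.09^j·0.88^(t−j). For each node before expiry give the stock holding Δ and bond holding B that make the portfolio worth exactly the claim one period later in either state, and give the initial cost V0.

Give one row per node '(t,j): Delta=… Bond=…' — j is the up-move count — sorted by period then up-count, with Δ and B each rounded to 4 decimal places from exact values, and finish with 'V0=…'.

(0,0): Delta=0.9551 Bond=-81.2087
(1,0): Delta=0.8162 Bond=-69.2207
(1,1): Delta=1.0000 Bond=-89.4146
(2,0): Delta=0.2472 Bond=-19.2979
(2,1): Delta=1.0000 Bond=-92.0971
(2,2): Delta=1.0000 Bond=-92.0971
V0=31.4980

Since d<R<u, set p* = (R−d)/(u−d) = 0.7143; price each node as the discounted p*-expectation of its children.
At expiry t=3: V(3,0)=0.0000, V(3,1)=4.7433, V(3,2)=28.5123, V(3,3)=57.9534
Node (2,0) S=91.3792: V=(p*·4.7433+(1−p*)·0.0000)/1.03=3.2894; Δ=(4.7433−0.0000)/(99.6033−80.4137)=0.2472; B=V−Δ·S=-19.2979
Node (2,1) S=113.1856: V=(p*·28.5123+(1−p*)·4.7433)/1.03=21.0885; Δ=(28.5123−4.7433)/(123.3723−99.6033)=1.0000; B=V−Δ·S=-92.0971
Node (2,2) S=140.1958: V=(p*·57.9534+(1−p*)·28.5123)/1.03=48.0987; Δ=(57.9534−28.5123)/(152.8134−123.3723)=1.0000; B=V−Δ·S=-92.0971
Node (1,0) S=103.8400: V=(p*·21.0885+(1−p*)·3.2894)/1.03=15.5369; Δ=(21.0885−3.2894)/(113.1856−91.3792)=0.8162; B=V−Δ·S=-69.2207
Node (1,1) S=128.6200: V=(p*·48.0987+(1−p*)·21.0885)/1.03=39.2054; Δ=(48.0987−21.0885)/(140.1958−113.1856)=1.0000; B=V−Δ·S=-89.4146
Node (0,0) S=118.0000: V=(p*·39.2054+(1−p*)·15.5369)/1.03=31.4980; Δ=(39.2054−15.5369)/(128.6200−103.8400)=0.9551; B=V−Δ·S=-81.2087
The time-0 hedge costs 31.4980, which is the no-arbitrage price.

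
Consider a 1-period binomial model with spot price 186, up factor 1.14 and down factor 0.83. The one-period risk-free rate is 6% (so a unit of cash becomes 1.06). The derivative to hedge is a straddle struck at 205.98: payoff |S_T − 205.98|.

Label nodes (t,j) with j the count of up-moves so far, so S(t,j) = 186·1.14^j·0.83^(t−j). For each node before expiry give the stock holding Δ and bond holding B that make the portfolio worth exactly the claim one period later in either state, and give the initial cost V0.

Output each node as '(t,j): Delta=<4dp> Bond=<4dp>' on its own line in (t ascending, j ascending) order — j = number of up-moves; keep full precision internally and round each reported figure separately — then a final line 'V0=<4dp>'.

The replicating-portfolio and risk-neutral prices coincide; use p* = (1.06−0.83)/(1.14−0.83) = 0.7419 for the latter.
Payoff layer (t=1): V(1,0)=51.6000, V(1,1)=6.0600
(0,0): S=186.0000. Δ = (V_up−V_dn)/(S_up−S_dn) = (6.0600−51.6000)/(212.0400−154.3800) = -0.7898. V = [p*·6.0600 + (1−p*)·51.6000]/1.06 = 16.8040. B = V − Δ·S = 163.7072.
The time-0 hedge costs 16.8040, which is the no-arbitrage price.

(0,0): Delta=-0.7898 Bond=163.7072
V0=16.8040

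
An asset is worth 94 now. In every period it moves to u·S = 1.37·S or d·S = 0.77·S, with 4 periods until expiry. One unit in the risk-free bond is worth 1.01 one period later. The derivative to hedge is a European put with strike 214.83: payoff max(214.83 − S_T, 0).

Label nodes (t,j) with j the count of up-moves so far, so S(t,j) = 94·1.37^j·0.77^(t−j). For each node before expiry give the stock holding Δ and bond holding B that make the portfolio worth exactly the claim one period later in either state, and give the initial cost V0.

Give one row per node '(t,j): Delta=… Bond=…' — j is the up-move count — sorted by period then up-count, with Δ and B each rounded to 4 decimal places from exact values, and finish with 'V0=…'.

(0,0): Delta=-0.8719 Bond=197.2673
(1,0): Delta=-1.0000 Bond=208.5119
(1,1): Delta=-0.7639 Bond=185.3322
(2,0): Delta=-1.0000 Bond=210.5970
(2,1): Delta=-1.0000 Bond=210.5970
(2,2): Delta=-0.5649 Bond=152.0682
(3,0): Delta=-1.0000 Bond=212.7030
(3,1): Delta=-1.0000 Bond=212.7030
(3,2): Delta=-1.0000 Bond=212.7030
(3,3): Delta=-0.1980 Bond=64.9178
V0=115.3087

Risk-neutral probability p* = (R−d)/(u−d) = (1.01−0.77)/(1.37−0.77) = 0.4000.
Payoff layer (t=4): V(4,0)=181.7861, V(4,1)=156.0377, V(4,2)=110.2255, V(4,3)=28.7155, V(4,4)=0.0000
  t=3,j=0: stock 42.9141 → up 58.7923 (V=156.0377), down 33.0439 (V=181.7861). Price 169.7889; hedge Δ=-1.0000, bond B=212.7030.
  t=3,j=1: stock 76.3537 → up 104.6045 (V=110.2255), down 58.7923 (V=156.0377). Price 136.3493; hedge Δ=-1.0000, bond B=212.7030.
  t=3,j=2: stock 135.8500 → up 186.1145 (V=28.7155), down 104.6045 (V=110.2255). Price 76.8529; hedge Δ=-1.0000, bond B=212.7030.
  t=3,j=3: stock 241.7072 → up 331.1388 (V=0.0000), down 186.1145 (V=28.7155). Price 17.0587; hedge Δ=-0.1980, bond B=64.9178.
  t=2,j=0: stock 55.7326 → up 76.3537 (V=136.3493), down 42.9141 (V=169.7889). Price 154.8644; hedge Δ=-1.0000, bond B=210.5970.
  t=2,j=1: stock 99.1606 → up 135.8500 (V=76.8529), down 76.3537 (V=136.3493). Price 111.4364; hedge Δ=-1.0000, bond B=210.5970.
  t=2,j=2: stock 176.4286 → up 241.7072 (V=17.0587), down 135.8500 (V=76.8529). Price 52.4111; hedge Δ=-0.5649, bond B=152.0682.
  t=1,j=0: stock 72.3800 → up 99.1606 (V=111.4364), down 55.7326 (V=154.8644). Price 136.1319; hedge Δ=-1.0000, bond B=208.5119.
  t=1,j=1: stock 128.7800 → up 176.4286 (V=52.4111), down 99.1606 (V=111.4364). Price 86.9567; hedge Δ=-0.7639, bond B=185.3322.
  t=0,j=0: stock 94.0000 → up 128.7800 (V=86.9567), down 72.3800 (V=136.1319). Price 115.3087; hedge Δ=-0.8719, bond B=197.2673.
Check: Δ(0,0)·S0 + B(0,0) = 115.3087 = V0.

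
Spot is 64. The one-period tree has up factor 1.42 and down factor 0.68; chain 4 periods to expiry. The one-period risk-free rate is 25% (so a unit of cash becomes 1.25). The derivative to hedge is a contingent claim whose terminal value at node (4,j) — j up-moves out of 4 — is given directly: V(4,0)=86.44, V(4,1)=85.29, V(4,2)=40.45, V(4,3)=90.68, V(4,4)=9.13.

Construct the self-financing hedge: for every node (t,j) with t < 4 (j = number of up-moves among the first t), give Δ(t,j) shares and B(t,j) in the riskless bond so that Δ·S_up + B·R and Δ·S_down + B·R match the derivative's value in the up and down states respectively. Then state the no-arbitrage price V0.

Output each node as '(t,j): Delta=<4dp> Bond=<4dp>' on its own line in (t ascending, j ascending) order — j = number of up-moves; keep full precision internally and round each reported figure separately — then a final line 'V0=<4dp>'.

(0,0): Delta=-0.2401 Bond=36.7998
(1,0): Delta=0.2757 Bond=23.5514
(1,1): Delta=-0.3138 Bond=52.6949
(2,0): Delta=-1.2714 Bond=75.2227
(2,1): Delta=0.4966 Bond=15.7845
(2,2): Delta=-0.4296 Bond=80.8060
(3,0): Delta=-0.0772 Bond=69.9974
(3,1): Delta=-1.4419 Bond=101.1955
(3,2): Delta=0.7735 Bond=-4.5658
(3,3): Delta=-0.6014 Bond=132.4943
V0=21.4312

Under the risk-neutral measure, an up-move has probability p* = (R−d)/(u−d) = 0.7703 and values discount at R = 1.25.
Terminal values V(4,·): V(4,0)=86.4400, V(4,1)=85.2900, V(4,2)=40.4500, V(4,3)=90.6800, V(4,4)=9.1300
  t=3,j=0: stock 20.1236 → up 28.5756 (V=85.2900), down 13.6841 (V=86.4400). Price 68.4434; hedge Δ=-0.0772, bond B=69.9974.
  t=3,j=1: stock 42.0229 → up 59.6725 (V=40.4500), down 28.5756 (V=85.2900). Price 40.6009; hedge Δ=-1.4419, bond B=101.1955.
  t=3,j=2: stock 87.7537 → up 124.6103 (V=90.6800), down 59.6725 (V=40.4500). Price 63.3125; hedge Δ=0.7735, bond B=-4.5658.
  t=3,j=3: stock 183.2504 → up 260.2156 (V=9.1300), down 124.6103 (V=90.6800). Price 22.2916; hedge Δ=-0.6014, bond B=132.4943.
  t=2,j=0: stock 29.5936 → up 42.0229 (V=40.6009), down 20.1236 (V=68.4434). Price 37.5977; hedge Δ=-1.2714, bond B=75.2227.
  t=2,j=1: stock 61.7984 → up 87.7537 (V=63.3125), down 42.0229 (V=40.6009). Price 46.4760; hedge Δ=0.4966, bond B=15.7845.
  t=2,j=2: stock 129.0496 → up 183.2504 (V=22.2916), down 87.7537 (V=63.3125). Price 25.3722; hedge Δ=-0.4296, bond B=80.8060.
  t=1,j=0: stock 43.5200 → up 61.7984 (V=46.4760), down 29.5936 (V=37.5977). Price 35.5491; hedge Δ=0.2757, bond B=23.5514.
  t=1,j=1: stock 90.8800 → up 129.0496 (V=25.3722), down 61.7984 (V=46.4760). Price 24.1763; hedge Δ=-0.3138, bond B=52.6949.
  t=0,j=0: stock 64.0000 → up 90.8800 (V=24.1763), down 43.5200 (V=35.5491). Price 21.4312; hedge Δ=-0.2401, bond B=36.7998.
The time-0 hedge costs 21.4312, which is the no-arbitrage price.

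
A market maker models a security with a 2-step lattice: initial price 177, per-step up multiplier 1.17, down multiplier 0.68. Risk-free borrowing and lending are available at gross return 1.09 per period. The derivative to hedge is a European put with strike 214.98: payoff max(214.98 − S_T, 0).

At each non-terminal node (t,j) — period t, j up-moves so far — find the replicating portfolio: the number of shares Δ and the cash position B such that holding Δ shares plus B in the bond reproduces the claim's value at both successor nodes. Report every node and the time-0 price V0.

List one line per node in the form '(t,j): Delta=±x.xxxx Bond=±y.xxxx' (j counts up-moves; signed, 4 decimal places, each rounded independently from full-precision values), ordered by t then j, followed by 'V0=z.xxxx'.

Under the risk-neutral measure, an up-move has probability p* = (R−d)/(u−d) = 0.8367 and values discount at R = 1.09.
Terminal payoffs: V(2,0)=133.1352, V(2,1)=74.1588, V(2,2)=0.0000
Node (1,0) S=120.3600: V=(p*·74.1588+(1−p*)·133.1352)/1.09=76.8694; Δ=(74.1588−133.1352)/(140.8212−81.8448)=-1.0000; B=V−Δ·S=197.2294
Node (1,1) S=207.0900: V=(p*·0.0000+(1−p*)·74.1588)/1.09=11.1079; Δ=(0.0000−74.1588)/(242.2953−140.8212)=-0.7308; B=V−Δ·S=162.4523
Node (0,0) S=177.0000: V=(p*·11.1079+(1−p*)·76.8694)/1.09=20.0408; Δ=(11.1079−76.8694)/(207.0900−120.3600)=-0.7582; B=V−Δ·S=154.2479
The time-0 hedge costs 20.0408, which is the no-arbitrage price.

(0,0): Delta=-0.7582 Bond=154.2479
(1,0): Delta=-1.0000 Bond=197.2294
(1,1): Delta=-0.7308 Bond=162.4523
V0=20.0408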